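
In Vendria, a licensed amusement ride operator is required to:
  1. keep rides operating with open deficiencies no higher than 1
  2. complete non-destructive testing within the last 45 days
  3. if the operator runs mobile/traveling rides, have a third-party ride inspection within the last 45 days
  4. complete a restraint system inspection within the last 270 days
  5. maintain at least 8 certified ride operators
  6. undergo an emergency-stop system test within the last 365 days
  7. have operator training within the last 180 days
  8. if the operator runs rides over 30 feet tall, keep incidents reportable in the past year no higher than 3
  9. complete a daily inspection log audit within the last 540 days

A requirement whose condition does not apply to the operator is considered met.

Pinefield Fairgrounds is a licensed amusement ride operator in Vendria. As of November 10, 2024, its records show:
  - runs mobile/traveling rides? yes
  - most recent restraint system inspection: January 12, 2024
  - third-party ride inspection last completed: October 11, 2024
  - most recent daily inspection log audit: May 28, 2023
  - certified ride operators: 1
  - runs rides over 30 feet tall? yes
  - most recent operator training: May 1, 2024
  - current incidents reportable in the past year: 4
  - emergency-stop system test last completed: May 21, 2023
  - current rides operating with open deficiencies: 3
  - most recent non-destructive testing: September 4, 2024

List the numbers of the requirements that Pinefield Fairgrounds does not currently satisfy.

1. rides operating with open deficiencies 3 > 1 → not met
2. non-destructive testing 67 days ago vs limit 45 → not met
3. condition 'runs mobile/traveling rides' holds; third-party ride inspection 30 days ago vs limit 45 → met
4. restraint system inspection 303 days ago vs limit 270 → not met
5. certified ride operators 1 < 8 → not met
6. emergency-stop system test 539 days ago vs limit 365 → not met
7. operator training 193 days ago vs limit 180 → not met
8. condition 'runs rides over 30 feet tall' holds; incidents reportable in the past year 4 > 3 → not met
9. daily inspection log audit 532 days ago vs limit 540 → met
Not met: 1, 2, 4, 5, 6, 7, 8

1, 2, 4, 5, 6, 7, 8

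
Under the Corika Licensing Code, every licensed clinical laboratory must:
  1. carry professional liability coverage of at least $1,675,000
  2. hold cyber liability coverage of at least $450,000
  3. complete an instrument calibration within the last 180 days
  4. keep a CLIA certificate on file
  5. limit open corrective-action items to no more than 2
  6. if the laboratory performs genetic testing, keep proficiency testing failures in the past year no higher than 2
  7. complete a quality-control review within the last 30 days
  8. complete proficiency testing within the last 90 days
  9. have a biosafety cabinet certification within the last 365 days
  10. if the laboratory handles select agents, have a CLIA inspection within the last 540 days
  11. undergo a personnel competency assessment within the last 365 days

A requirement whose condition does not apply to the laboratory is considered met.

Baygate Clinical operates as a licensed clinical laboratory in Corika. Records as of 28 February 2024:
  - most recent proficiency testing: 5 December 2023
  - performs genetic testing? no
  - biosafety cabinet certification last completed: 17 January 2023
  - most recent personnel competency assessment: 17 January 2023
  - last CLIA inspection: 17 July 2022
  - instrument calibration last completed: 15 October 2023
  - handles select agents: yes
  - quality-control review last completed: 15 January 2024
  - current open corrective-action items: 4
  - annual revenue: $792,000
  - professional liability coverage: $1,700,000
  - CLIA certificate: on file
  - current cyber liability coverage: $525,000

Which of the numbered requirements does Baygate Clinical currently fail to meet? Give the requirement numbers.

5, 7, 9, 10, 11

1. professional liability coverage $1,700,000 ≥ $1,675,000 → met
2. cyber liability coverage $525,000 ≥ $450,000 → met
3. instrument calibration 136 days ago vs limit 180 → met
4. CLIA certificate present → met
5. open corrective-action items 4 > 2 → not met
6. condition 'performs genetic testing' does not hold → requirement n/a → met
7. quality-control review 44 days ago vs limit 30 → not met
8. proficiency testing 85 days ago vs limit 90 → met
9. biosafety cabinet certification 407 days ago vs limit 365 → not met
10. condition 'handles select agents' holds; CLIA inspection 591 days ago vs limit 540 → not met
11. personnel competency assessment 407 days ago vs limit 365 → not met
Not met: 5, 7, 9, 10, 11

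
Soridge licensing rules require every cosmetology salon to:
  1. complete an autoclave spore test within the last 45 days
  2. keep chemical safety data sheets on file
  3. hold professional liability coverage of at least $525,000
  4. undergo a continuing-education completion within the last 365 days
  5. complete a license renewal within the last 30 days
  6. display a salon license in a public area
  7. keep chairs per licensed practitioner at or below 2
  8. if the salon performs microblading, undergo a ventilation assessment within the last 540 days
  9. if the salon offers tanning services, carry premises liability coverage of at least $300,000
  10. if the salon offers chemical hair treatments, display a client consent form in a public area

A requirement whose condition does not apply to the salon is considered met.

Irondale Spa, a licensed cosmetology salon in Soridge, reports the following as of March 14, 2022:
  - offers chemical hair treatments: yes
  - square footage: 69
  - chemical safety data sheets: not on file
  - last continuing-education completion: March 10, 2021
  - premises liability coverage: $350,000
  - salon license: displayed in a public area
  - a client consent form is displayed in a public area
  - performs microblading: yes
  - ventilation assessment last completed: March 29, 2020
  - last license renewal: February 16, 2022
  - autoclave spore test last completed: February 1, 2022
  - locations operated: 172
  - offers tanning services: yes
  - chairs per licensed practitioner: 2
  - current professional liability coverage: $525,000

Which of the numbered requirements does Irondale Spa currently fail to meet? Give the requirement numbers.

2, 4, 8

1. autoclave spore test 41 days ago vs limit 45 → met
2. chemical safety data sheets absent → not met
3. professional liability coverage $525,000 ≥ $525,000 → met
4. continuing-education completion 369 days ago vs limit 365 → not met
5. license renewal 26 days ago vs limit 30 → met
6. salon license present → met
7. chairs per licensed practitioner 2 ≤ 2 → met
8. condition 'performs microblading' holds; ventilation assessment 715 days ago vs limit 540 → not met
9. condition 'offers tanning services' holds; premises liability coverage $350,000 ≥ $300,000 → met
10. condition 'offers chemical hair treatments' holds; client consent form present → met
Not met: 2, 4, 8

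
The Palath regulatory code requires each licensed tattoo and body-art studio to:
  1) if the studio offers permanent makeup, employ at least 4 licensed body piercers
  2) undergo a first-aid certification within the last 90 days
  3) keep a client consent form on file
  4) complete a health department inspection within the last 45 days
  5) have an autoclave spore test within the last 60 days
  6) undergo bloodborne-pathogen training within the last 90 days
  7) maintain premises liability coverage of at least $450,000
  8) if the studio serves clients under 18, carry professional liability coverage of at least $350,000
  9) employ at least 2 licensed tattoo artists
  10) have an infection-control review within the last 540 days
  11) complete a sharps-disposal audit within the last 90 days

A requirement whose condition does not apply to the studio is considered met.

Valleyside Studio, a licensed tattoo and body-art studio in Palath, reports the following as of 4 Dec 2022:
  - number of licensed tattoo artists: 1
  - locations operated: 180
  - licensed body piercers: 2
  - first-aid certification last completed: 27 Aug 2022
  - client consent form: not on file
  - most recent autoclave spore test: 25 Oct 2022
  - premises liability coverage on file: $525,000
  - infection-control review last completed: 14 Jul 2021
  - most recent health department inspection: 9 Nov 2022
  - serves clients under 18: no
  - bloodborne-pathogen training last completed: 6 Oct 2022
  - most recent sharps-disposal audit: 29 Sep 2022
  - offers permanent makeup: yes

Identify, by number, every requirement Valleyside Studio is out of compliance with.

1, 2, 3, 9

1. condition 'offers permanent makeup' holds; licensed body piercers 2 < 4 → not met
2. first-aid certification 99 days ago vs limit 90 → not met
3. client consent form absent → not met
4. health department inspection 25 days ago vs limit 45 → met
5. autoclave spore test 40 days ago vs limit 60 → met
6. bloodborne-pathogen training 59 days ago vs limit 90 → met
7. premises liability coverage $525,000 ≥ $450,000 → met
8. condition 'serves clients under 18' does not hold → requirement n/a → met
9. licensed tattoo artists 1 < 2 → not met
10. infection-control review 508 days ago vs limit 540 → met
11. sharps-disposal audit 66 days ago vs limit 90 → met
Not met: 1, 2, 3, 9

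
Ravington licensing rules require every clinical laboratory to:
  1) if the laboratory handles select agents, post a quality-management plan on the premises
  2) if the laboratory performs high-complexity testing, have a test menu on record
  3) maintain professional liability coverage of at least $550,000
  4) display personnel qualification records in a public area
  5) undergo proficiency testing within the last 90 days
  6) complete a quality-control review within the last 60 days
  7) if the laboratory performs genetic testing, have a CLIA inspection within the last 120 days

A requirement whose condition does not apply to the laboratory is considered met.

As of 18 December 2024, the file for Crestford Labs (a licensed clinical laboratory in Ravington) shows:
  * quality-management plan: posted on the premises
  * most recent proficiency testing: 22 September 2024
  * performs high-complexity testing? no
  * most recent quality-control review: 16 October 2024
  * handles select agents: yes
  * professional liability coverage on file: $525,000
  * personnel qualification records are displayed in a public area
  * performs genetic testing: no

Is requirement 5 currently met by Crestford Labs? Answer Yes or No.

5. proficiency testing 87 days ago vs limit 90 → met

Yes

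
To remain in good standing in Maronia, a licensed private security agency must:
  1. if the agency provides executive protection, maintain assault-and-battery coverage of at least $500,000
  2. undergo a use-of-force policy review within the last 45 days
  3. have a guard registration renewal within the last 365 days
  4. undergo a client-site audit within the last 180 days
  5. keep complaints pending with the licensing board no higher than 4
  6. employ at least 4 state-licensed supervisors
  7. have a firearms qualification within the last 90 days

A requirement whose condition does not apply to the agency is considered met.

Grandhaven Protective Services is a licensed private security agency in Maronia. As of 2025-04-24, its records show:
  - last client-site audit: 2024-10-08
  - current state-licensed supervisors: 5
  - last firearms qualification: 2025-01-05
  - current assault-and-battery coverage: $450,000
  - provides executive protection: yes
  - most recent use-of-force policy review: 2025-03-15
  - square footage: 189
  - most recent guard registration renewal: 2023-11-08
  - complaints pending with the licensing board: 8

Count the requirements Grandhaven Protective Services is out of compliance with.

1. condition 'provides executive protection' holds; assault-and-battery coverage $450,000 < $500,000 → not met
2. use-of-force policy review 40 days ago vs limit 45 → met
3. guard registration renewal 533 days ago vs limit 365 → not met
4. client-site audit 198 days ago vs limit 180 → not met
5. complaints pending with the licensing board 8 > 4 → not met
6. state-licensed supervisors 5 ≥ 4 → met
7. firearms qualification 109 days ago vs limit 90 → not met
Not met: 5 of 7

5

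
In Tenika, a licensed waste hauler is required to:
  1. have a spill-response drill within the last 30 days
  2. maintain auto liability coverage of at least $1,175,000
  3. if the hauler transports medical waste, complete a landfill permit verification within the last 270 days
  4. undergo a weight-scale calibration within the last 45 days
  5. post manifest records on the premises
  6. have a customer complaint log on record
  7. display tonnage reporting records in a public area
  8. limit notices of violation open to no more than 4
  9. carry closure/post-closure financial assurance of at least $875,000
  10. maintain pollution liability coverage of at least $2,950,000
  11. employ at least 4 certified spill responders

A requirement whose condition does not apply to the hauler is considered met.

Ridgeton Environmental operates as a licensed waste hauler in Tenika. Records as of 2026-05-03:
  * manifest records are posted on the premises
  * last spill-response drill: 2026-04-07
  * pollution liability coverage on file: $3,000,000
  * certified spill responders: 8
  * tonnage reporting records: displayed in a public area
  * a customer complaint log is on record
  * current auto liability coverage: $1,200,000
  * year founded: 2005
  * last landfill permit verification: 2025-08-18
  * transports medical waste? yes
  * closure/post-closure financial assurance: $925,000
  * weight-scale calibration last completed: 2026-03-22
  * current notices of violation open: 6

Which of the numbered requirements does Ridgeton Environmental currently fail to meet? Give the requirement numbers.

8

1. spill-response drill 26 days ago vs limit 30 → met
2. auto liability coverage $1,200,000 ≥ $1,175,000 → met
3. condition 'transports medical waste' holds; landfill permit verification 258 days ago vs limit 270 → met
4. weight-scale calibration 42 days ago vs limit 45 → met
5. manifest records present → met
6. customer complaint log present → met
7. tonnage reporting records present → met
8. notices of violation open 6 > 4 → not met
9. closure/post-closure financial assurance $925,000 ≥ $875,000 → met
10. pollution liability coverage $3,000,000 ≥ $2,950,000 → met
11. certified spill responders 8 ≥ 4 → met
Not met: 8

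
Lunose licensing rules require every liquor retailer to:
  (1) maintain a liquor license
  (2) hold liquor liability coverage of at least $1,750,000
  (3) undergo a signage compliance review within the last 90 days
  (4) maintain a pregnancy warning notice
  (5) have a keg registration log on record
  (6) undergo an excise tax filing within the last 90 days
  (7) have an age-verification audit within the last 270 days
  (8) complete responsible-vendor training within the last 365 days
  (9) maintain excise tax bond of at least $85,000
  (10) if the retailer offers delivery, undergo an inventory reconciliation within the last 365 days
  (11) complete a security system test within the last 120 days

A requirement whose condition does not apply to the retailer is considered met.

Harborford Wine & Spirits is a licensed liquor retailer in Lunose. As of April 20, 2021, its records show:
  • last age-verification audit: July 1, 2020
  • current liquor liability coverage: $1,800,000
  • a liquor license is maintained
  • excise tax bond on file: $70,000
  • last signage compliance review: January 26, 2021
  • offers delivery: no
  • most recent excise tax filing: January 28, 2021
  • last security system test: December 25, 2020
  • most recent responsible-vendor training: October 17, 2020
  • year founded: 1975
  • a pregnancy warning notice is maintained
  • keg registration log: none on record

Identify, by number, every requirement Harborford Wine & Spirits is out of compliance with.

1. liquor license present → met
2. liquor liability coverage $1,800,000 ≥ $1,750,000 → met
3. signage compliance review 84 days ago vs limit 90 → met
4. pregnancy warning notice present → met
5. keg registration log absent → not met
6. excise tax filing 82 days ago vs limit 90 → met
7. age-verification audit 293 days ago vs limit 270 → not met
8. responsible-vendor training 185 days ago vs limit 365 → met
9. excise tax bond $70,000 < $85,000 → not met
10. condition 'offers delivery' does not hold → requirement n/a → met
11. security system test 116 days ago vs limit 120 → met
Not met: 5, 7, 9

5, 7, 9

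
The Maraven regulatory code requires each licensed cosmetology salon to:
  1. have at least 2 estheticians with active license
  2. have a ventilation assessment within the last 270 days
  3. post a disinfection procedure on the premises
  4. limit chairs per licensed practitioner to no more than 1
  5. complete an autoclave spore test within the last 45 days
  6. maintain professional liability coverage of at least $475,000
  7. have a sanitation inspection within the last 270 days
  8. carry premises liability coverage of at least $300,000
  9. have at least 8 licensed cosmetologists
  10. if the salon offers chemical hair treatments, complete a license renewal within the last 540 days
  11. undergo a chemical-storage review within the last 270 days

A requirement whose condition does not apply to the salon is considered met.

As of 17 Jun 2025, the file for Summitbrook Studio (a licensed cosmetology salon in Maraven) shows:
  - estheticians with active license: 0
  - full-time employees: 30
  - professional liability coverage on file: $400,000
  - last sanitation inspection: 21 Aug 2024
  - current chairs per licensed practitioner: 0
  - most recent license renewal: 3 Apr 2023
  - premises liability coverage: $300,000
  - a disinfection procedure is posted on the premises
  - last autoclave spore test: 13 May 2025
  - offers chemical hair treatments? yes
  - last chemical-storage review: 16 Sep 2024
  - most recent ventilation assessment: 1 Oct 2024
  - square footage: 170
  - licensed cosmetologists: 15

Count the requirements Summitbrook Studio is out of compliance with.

5

1. estheticians with active license 0 < 2 → not met
2. ventilation assessment 259 days ago vs limit 270 → met
3. disinfection procedure present → met
4. chairs per licensed practitioner 0 ≤ 1 → met
5. autoclave spore test 35 days ago vs limit 45 → met
6. professional liability coverage $400,000 < $475,000 → not met
7. sanitation inspection 300 days ago vs limit 270 → not met
8. premises liability coverage $300,000 ≥ $300,000 → met
9. licensed cosmetologists 15 ≥ 8 → met
10. condition 'offers chemical hair treatments' holds; license renewal 806 days ago vs limit 540 → not met
11. chemical-storage review 274 days ago vs limit 270 → not met
Not met: 5 of 11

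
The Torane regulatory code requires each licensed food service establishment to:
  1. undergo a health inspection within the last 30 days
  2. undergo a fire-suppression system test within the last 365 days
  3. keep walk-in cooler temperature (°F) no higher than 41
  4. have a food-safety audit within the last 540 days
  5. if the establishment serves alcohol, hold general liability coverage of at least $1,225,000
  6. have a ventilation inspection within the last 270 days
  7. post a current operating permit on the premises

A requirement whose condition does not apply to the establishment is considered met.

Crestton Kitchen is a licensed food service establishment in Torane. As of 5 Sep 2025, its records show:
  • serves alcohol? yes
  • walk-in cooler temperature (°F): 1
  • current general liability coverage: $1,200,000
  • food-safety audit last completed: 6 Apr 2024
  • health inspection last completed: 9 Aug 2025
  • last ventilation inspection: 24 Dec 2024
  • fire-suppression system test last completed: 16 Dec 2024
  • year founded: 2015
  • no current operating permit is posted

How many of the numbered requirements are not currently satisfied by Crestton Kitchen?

2

1. health inspection 27 days ago vs limit 30 → met
2. fire-suppression system test 263 days ago vs limit 365 → met
3. walk-in cooler temperature (°F) 1 ≤ 41 → met
4. food-safety audit 517 days ago vs limit 540 → met
5. condition 'serves alcohol' holds; general liability coverage $1,200,000 < $1,225,000 → not met
6. ventilation inspection 255 days ago vs limit 270 → met
7. current operating permit absent → not met
Not met: 2 of 7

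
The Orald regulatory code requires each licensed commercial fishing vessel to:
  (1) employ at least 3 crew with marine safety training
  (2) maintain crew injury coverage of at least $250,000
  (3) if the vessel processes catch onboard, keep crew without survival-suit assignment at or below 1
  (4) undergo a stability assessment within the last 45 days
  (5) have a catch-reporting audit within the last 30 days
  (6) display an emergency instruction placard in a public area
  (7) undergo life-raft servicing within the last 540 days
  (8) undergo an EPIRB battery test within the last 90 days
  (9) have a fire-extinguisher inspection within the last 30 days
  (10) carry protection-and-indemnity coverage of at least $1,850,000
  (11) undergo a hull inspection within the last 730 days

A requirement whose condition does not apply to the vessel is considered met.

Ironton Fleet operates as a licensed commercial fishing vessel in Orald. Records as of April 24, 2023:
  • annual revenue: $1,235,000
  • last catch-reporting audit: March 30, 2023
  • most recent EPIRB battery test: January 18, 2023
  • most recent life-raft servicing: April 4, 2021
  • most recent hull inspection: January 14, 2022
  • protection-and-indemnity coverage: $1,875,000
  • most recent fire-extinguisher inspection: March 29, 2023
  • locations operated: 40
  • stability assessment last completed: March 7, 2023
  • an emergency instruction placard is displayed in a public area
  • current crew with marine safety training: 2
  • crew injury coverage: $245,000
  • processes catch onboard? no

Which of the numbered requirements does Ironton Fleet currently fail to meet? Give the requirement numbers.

1, 2, 4, 7, 8

1. crew with marine safety training 2 < 3 → not met
2. crew injury coverage $245,000 < $250,000 → not met
3. condition 'processes catch onboard' does not hold → requirement n/a → met
4. stability assessment 48 days ago vs limit 45 → not met
5. catch-reporting audit 25 days ago vs limit 30 → met
6. emergency instruction placard present → met
7. life-raft servicing 750 days ago vs limit 540 → not met
8. EPIRB battery test 96 days ago vs limit 90 → not met
9. fire-extinguisher inspection 26 days ago vs limit 30 → met
10. protection-and-indemnity coverage $1,875,000 ≥ $1,850,000 → met
11. hull inspection 465 days ago vs limit 730 → met
Not met: 1, 2, 4, 7, 8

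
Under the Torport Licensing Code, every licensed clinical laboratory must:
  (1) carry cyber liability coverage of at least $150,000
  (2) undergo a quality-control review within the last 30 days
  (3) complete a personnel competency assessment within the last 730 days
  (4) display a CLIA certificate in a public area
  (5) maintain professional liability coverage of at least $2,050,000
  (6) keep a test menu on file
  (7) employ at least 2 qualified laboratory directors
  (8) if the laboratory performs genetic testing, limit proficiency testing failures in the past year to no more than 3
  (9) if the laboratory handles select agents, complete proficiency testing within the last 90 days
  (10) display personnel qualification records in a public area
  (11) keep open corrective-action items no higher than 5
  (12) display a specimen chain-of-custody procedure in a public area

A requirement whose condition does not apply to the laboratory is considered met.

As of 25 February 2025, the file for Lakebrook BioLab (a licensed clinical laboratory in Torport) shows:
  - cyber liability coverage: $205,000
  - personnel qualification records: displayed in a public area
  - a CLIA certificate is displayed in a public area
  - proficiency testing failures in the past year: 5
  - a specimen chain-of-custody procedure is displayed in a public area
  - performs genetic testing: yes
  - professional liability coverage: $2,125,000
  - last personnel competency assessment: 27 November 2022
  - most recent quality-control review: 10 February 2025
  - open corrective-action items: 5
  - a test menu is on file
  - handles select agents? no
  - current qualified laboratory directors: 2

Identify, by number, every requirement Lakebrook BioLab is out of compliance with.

3, 8

1. cyber liability coverage $205,000 ≥ $150,000 → met
2. quality-control review 15 days ago vs limit 30 → met
3. personnel competency assessment 821 days ago vs limit 730 → not met
4. CLIA certificate present → met
5. professional liability coverage $2,125,000 ≥ $2,050,000 → met
6. test menu present → met
7. qualified laboratory directors 2 ≥ 2 → met
8. condition 'performs genetic testing' holds; proficiency testing failures in the past year 5 > 3 → not met
9. condition 'handles select agents' does not hold → requirement n/a → met
10. personnel qualification records present → met
11. open corrective-action items 5 ≤ 5 → met
12. specimen chain-of-custody procedure present → met
Not met: 3, 8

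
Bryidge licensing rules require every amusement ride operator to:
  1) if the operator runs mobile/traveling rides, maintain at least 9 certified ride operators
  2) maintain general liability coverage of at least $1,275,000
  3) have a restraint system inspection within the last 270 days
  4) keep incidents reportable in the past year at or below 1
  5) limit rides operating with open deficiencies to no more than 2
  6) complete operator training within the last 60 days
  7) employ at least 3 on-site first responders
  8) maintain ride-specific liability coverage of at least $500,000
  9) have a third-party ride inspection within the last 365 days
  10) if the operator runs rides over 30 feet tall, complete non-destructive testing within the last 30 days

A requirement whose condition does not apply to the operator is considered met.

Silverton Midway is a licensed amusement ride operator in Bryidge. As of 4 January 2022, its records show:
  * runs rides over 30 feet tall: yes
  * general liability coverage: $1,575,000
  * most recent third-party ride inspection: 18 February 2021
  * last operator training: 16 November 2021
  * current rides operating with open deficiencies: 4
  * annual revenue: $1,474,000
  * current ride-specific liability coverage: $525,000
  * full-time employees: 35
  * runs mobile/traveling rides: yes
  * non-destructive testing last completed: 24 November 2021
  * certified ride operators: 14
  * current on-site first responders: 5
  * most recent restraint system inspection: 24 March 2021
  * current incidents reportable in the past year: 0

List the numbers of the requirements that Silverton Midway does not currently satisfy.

3, 5, 10

1. condition 'runs mobile/traveling rides' holds; certified ride operators 14 ≥ 9 → met
2. general liability coverage $1,575,000 ≥ $1,275,000 → met
3. restraint system inspection 286 days ago vs limit 270 → not met
4. incidents reportable in the past year 0 ≤ 1 → met
5. rides operating with open deficiencies 4 > 2 → not met
6. operator training 49 days ago vs limit 60 → met
7. on-site first responders 5 ≥ 3 → met
8. ride-specific liability coverage $525,000 ≥ $500,000 → met
9. third-party ride inspection 320 days ago vs limit 365 → met
10. condition 'runs rides over 30 feet tall' holds; non-destructive testing 41 days ago vs limit 30 → not met
Not met: 3, 5, 10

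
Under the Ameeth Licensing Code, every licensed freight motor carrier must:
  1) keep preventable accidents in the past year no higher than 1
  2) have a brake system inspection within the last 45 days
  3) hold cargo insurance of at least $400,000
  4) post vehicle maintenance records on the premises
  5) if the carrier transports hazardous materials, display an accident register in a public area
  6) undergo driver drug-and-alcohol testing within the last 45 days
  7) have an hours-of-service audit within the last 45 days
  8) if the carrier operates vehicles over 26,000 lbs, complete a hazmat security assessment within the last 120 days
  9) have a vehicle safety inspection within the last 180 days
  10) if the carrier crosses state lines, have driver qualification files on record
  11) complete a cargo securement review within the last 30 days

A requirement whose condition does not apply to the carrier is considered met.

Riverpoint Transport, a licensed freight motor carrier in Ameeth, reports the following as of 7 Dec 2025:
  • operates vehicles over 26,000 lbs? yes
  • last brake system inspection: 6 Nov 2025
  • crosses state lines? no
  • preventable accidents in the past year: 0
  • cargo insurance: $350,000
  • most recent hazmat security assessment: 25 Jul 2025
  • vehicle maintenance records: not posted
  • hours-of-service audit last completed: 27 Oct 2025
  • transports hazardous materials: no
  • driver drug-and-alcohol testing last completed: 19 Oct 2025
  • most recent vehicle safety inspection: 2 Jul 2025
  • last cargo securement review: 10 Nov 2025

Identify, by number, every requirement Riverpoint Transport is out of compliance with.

1. preventable accidents in the past year 0 ≤ 1 → met
2. brake system inspection 31 days ago vs limit 45 → met
3. cargo insurance $350,000 < $400,000 → not met
4. vehicle maintenance records absent → not met
5. condition 'transports hazardous materials' does not hold → requirement n/a → met
6. driver drug-and-alcohol testing 49 days ago vs limit 45 → not met
7. hours-of-service audit 41 days ago vs limit 45 → met
8. condition 'operates vehicles over 26,000 lbs' holds; hazmat security assessment 135 days ago vs limit 120 → not met
9. vehicle safety inspection 158 days ago vs limit 180 → met
10. condition 'crosses state lines' does not hold → requirement n/a → met
11. cargo securement review 27 days ago vs limit 30 → met
Not met: 3, 4, 6, 8

3, 4, 6, 8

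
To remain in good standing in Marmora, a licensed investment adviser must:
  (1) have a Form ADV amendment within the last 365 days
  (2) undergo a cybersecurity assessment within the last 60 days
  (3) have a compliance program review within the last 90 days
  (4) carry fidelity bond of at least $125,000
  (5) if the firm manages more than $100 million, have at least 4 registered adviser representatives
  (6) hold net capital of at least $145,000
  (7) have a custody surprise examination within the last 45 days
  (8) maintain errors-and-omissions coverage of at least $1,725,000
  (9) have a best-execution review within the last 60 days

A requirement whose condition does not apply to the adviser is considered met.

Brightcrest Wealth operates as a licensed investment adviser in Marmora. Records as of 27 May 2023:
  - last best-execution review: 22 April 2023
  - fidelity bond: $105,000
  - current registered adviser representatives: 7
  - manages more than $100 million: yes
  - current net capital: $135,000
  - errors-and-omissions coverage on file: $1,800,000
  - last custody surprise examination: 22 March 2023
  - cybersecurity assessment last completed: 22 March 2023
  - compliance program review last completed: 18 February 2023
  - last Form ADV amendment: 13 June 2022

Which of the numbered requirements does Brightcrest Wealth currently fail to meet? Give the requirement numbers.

1. Form ADV amendment 348 days ago vs limit 365 → met
2. cybersecurity assessment 66 days ago vs limit 60 → not met
3. compliance program review 98 days ago vs limit 90 → not met
4. fidelity bond $105,000 < $125,000 → not met
5. condition 'manages more than $100 million' holds; registered adviser representatives 7 ≥ 4 → met
6. net capital $135,000 < $145,000 → not met
7. custody surprise examination 66 days ago vs limit 45 → not met
8. errors-and-omissions coverage $1,800,000 ≥ $1,725,000 → met
9. best-execution review 35 days ago vs limit 60 → met
Not met: 2, 3, 4, 6, 7

2, 3, 4, 6, 7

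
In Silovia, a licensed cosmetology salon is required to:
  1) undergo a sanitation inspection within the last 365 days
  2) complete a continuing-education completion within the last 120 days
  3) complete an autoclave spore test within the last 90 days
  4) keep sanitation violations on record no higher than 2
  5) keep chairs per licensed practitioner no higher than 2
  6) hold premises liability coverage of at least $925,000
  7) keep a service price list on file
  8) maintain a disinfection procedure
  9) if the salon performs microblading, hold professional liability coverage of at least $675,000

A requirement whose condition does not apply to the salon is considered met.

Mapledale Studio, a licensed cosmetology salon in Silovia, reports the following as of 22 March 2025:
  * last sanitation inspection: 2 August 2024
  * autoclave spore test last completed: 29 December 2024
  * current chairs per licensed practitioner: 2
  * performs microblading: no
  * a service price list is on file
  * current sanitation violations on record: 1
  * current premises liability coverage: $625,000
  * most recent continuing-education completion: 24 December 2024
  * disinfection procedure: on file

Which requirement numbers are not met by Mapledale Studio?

1. sanitation inspection 232 days ago vs limit 365 → met
2. continuing-education completion 88 days ago vs limit 120 → met
3. autoclave spore test 83 days ago vs limit 90 → met
4. sanitation violations on record 1 ≤ 2 → met
5. chairs per licensed practitioner 2 ≤ 2 → met
6. premises liability coverage $625,000 < $925,000 → not met
7. service price list present → met
8. disinfection procedure present → met
9. condition 'performs microblading' does not hold → requirement n/a → met
Not met: 6

6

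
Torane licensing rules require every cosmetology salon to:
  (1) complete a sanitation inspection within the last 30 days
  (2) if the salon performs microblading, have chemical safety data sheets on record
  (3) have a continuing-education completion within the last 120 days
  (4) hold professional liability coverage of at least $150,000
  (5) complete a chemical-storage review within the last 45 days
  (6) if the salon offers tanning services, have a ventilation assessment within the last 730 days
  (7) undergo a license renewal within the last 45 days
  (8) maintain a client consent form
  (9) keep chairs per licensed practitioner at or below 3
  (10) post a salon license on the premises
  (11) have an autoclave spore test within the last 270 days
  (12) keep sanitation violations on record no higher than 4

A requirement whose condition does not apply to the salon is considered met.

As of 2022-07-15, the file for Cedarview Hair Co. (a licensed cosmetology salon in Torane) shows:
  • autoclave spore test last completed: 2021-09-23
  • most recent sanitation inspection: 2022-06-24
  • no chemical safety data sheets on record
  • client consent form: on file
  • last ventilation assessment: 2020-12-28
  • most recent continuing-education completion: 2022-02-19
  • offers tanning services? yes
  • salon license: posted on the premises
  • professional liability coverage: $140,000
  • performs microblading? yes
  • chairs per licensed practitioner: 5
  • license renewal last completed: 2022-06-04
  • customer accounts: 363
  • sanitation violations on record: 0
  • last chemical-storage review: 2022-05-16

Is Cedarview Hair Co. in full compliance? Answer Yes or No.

No

1. sanitation inspection 21 days ago vs limit 30 → met
2. condition 'performs microblading' holds; chemical safety data sheets absent → not met
3. continuing-education completion 146 days ago vs limit 120 → not met
4. professional liability coverage $140,000 < $150,000 → not met
5. chemical-storage review 60 days ago vs limit 45 → not met
6. condition 'offers tanning services' holds; ventilation assessment 564 days ago vs limit 730 → met
7. license renewal 41 days ago vs limit 45 → met
8. client consent form present → met
9. chairs per licensed practitioner 5 > 3 → not met
10. salon license present → met
11. autoclave spore test 295 days ago vs limit 270 → not met
12. sanitation violations on record 0 ≤ 4 → met
Not met: 2, 3, 4, 5, 9, 11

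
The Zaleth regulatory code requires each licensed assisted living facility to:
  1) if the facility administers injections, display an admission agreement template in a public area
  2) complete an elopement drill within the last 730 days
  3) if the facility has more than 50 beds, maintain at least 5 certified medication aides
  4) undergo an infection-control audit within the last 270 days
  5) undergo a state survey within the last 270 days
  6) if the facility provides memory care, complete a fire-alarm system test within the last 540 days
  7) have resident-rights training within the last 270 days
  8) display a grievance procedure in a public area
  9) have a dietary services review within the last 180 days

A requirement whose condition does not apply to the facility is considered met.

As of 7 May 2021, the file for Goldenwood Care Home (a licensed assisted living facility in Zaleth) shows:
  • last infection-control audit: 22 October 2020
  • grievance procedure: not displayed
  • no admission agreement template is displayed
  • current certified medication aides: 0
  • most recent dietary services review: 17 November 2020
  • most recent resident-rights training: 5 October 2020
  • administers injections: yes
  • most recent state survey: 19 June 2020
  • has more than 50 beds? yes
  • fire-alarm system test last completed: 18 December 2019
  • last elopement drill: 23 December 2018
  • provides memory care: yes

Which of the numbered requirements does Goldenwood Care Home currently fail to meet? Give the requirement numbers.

1, 2, 3, 5, 8

1. condition 'administers injections' holds; admission agreement template absent → not met
2. elopement drill 866 days ago vs limit 730 → not met
3. condition 'has more than 50 beds' holds; certified medication aides 0 < 5 → not met
4. infection-control audit 197 days ago vs limit 270 → met
5. state survey 322 days ago vs limit 270 → not met
6. condition 'provides memory care' holds; fire-alarm system test 506 days ago vs limit 540 → met
7. resident-rights training 214 days ago vs limit 270 → met
8. grievance procedure absent → not met
9. dietary services review 171 days ago vs limit 180 → met
Not met: 1, 2, 3, 5, 8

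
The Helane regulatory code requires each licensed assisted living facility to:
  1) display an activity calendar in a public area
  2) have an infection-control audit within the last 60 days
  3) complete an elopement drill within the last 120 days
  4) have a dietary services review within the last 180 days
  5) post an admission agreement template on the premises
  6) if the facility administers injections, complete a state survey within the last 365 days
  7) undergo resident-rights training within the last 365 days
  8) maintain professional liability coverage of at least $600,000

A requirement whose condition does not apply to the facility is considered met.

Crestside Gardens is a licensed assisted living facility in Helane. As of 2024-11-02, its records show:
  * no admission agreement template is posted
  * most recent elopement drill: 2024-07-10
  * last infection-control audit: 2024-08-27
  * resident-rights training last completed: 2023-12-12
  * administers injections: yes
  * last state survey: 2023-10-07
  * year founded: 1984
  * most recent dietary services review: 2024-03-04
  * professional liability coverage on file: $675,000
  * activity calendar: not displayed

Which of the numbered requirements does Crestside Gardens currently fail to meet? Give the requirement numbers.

1. activity calendar absent → not met
2. infection-control audit 67 days ago vs limit 60 → not met
3. elopement drill 115 days ago vs limit 120 → met
4. dietary services review 243 days ago vs limit 180 → not met
5. admission agreement template absent → not met
6. condition 'administers injections' holds; state survey 392 days ago vs limit 365 → not met
7. resident-rights training 326 days ago vs limit 365 → met
8. professional liability coverage $675,000 ≥ $600,000 → met
Not met: 1, 2, 4, 5, 6

1, 2, 4, 5, 6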